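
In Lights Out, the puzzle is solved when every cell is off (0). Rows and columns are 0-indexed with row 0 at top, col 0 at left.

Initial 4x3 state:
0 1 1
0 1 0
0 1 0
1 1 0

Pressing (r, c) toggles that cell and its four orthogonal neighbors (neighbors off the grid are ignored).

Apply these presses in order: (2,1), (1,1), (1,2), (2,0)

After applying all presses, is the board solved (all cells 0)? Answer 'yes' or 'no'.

After press 1 at (2,1):
0 1 1
0 0 0
1 0 1
1 0 0

After press 2 at (1,1):
0 0 1
1 1 1
1 1 1
1 0 0

After press 3 at (1,2):
0 0 0
1 0 0
1 1 0
1 0 0

After press 4 at (2,0):
0 0 0
0 0 0
0 0 0
0 0 0

Lights still on: 0

Answer: yes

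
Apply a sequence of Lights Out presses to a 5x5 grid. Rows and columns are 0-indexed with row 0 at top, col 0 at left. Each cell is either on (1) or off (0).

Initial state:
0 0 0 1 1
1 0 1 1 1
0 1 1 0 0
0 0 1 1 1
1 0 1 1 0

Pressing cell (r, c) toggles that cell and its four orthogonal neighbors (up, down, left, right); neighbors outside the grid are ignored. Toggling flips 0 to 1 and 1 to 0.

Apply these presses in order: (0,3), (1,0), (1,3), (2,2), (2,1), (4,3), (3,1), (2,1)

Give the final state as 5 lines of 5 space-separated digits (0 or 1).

Answer: 1 0 1 1 0
0 1 1 1 0
1 1 0 0 0
1 1 1 0 1
1 1 0 0 1

Derivation:
After press 1 at (0,3):
0 0 1 0 0
1 0 1 0 1
0 1 1 0 0
0 0 1 1 1
1 0 1 1 0

After press 2 at (1,0):
1 0 1 0 0
0 1 1 0 1
1 1 1 0 0
0 0 1 1 1
1 0 1 1 0

After press 3 at (1,3):
1 0 1 1 0
0 1 0 1 0
1 1 1 1 0
0 0 1 1 1
1 0 1 1 0

After press 4 at (2,2):
1 0 1 1 0
0 1 1 1 0
1 0 0 0 0
0 0 0 1 1
1 0 1 1 0

After press 5 at (2,1):
1 0 1 1 0
0 0 1 1 0
0 1 1 0 0
0 1 0 1 1
1 0 1 1 0

After press 6 at (4,3):
1 0 1 1 0
0 0 1 1 0
0 1 1 0 0
0 1 0 0 1
1 0 0 0 1

After press 7 at (3,1):
1 0 1 1 0
0 0 1 1 0
0 0 1 0 0
1 0 1 0 1
1 1 0 0 1

After press 8 at (2,1):
1 0 1 1 0
0 1 1 1 0
1 1 0 0 0
1 1 1 0 1
1 1 0 0 1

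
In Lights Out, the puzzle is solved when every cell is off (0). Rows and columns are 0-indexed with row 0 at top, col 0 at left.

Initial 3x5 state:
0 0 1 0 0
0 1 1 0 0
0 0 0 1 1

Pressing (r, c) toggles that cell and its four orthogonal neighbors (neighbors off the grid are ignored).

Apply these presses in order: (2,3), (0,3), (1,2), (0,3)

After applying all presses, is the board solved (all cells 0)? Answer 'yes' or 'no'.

After press 1 at (2,3):
0 0 1 0 0
0 1 1 1 0
0 0 1 0 0

After press 2 at (0,3):
0 0 0 1 1
0 1 1 0 0
0 0 1 0 0

After press 3 at (1,2):
0 0 1 1 1
0 0 0 1 0
0 0 0 0 0

After press 4 at (0,3):
0 0 0 0 0
0 0 0 0 0
0 0 0 0 0

Lights still on: 0

Answer: yes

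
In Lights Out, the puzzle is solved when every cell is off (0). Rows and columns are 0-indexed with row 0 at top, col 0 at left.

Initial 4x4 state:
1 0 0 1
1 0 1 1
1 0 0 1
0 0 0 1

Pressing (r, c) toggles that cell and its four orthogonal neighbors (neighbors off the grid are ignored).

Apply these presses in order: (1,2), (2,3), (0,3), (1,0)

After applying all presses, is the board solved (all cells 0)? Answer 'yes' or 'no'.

Answer: yes

Derivation:
After press 1 at (1,2):
1 0 1 1
1 1 0 0
1 0 1 1
0 0 0 1

After press 2 at (2,3):
1 0 1 1
1 1 0 1
1 0 0 0
0 0 0 0

After press 3 at (0,3):
1 0 0 0
1 1 0 0
1 0 0 0
0 0 0 0

After press 4 at (1,0):
0 0 0 0
0 0 0 0
0 0 0 0
0 0 0 0

Lights still on: 0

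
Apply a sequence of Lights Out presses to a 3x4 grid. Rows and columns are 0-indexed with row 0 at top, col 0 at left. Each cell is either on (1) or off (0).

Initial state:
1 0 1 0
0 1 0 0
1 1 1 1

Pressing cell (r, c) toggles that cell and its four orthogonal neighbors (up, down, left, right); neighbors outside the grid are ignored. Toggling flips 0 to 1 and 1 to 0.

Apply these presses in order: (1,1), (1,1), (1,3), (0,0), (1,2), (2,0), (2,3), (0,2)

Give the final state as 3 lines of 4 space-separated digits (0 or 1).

After press 1 at (1,1):
1 1 1 0
1 0 1 0
1 0 1 1

After press 2 at (1,1):
1 0 1 0
0 1 0 0
1 1 1 1

After press 3 at (1,3):
1 0 1 1
0 1 1 1
1 1 1 0

After press 4 at (0,0):
0 1 1 1
1 1 1 1
1 1 1 0

After press 5 at (1,2):
0 1 0 1
1 0 0 0
1 1 0 0

After press 6 at (2,0):
0 1 0 1
0 0 0 0
0 0 0 0

After press 7 at (2,3):
0 1 0 1
0 0 0 1
0 0 1 1

After press 8 at (0,2):
0 0 1 0
0 0 1 1
0 0 1 1

Answer: 0 0 1 0
0 0 1 1
0 0 1 1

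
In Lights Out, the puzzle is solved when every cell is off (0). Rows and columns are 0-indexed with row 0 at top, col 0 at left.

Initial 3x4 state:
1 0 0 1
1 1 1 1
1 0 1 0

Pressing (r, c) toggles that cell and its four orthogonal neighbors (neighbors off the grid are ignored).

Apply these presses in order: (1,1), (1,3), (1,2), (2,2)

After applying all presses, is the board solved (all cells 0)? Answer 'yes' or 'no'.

After press 1 at (1,1):
1 1 0 1
0 0 0 1
1 1 1 0

After press 2 at (1,3):
1 1 0 0
0 0 1 0
1 1 1 1

After press 3 at (1,2):
1 1 1 0
0 1 0 1
1 1 0 1

After press 4 at (2,2):
1 1 1 0
0 1 1 1
1 0 1 0

Lights still on: 8

Answer: no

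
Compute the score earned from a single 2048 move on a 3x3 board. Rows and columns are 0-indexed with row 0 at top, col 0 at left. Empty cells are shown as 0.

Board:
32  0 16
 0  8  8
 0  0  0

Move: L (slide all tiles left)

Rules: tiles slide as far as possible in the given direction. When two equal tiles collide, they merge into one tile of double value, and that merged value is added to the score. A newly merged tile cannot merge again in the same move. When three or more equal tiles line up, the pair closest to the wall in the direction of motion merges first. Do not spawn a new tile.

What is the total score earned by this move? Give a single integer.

Slide left:
row 0: [32, 0, 16] -> [32, 16, 0]  score +0 (running 0)
row 1: [0, 8, 8] -> [16, 0, 0]  score +16 (running 16)
row 2: [0, 0, 0] -> [0, 0, 0]  score +0 (running 16)
Board after move:
32 16  0
16  0  0
 0  0  0

Answer: 16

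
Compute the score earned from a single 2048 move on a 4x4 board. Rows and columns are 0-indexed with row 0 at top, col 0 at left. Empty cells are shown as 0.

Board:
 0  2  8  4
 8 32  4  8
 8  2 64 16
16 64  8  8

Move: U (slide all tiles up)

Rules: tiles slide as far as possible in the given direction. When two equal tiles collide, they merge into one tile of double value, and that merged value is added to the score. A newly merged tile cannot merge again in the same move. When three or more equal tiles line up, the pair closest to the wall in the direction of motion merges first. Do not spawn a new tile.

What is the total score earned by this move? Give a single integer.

Slide up:
col 0: [0, 8, 8, 16] -> [16, 16, 0, 0]  score +16 (running 16)
col 1: [2, 32, 2, 64] -> [2, 32, 2, 64]  score +0 (running 16)
col 2: [8, 4, 64, 8] -> [8, 4, 64, 8]  score +0 (running 16)
col 3: [4, 8, 16, 8] -> [4, 8, 16, 8]  score +0 (running 16)
Board after move:
16  2  8  4
16 32  4  8
 0  2 64 16
 0 64  8  8

Answer: 16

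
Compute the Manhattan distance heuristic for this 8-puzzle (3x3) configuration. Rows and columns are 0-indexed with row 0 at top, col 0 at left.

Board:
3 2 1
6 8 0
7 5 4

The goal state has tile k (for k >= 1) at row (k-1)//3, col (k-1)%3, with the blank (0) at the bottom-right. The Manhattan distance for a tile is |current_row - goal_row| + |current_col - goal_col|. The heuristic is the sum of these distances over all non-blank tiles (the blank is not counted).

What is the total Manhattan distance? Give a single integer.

Tile 3: (0,0)->(0,2) = 2
Tile 2: (0,1)->(0,1) = 0
Tile 1: (0,2)->(0,0) = 2
Tile 6: (1,0)->(1,2) = 2
Tile 8: (1,1)->(2,1) = 1
Tile 7: (2,0)->(2,0) = 0
Tile 5: (2,1)->(1,1) = 1
Tile 4: (2,2)->(1,0) = 3
Sum: 2 + 0 + 2 + 2 + 1 + 0 + 1 + 3 = 11

Answer: 11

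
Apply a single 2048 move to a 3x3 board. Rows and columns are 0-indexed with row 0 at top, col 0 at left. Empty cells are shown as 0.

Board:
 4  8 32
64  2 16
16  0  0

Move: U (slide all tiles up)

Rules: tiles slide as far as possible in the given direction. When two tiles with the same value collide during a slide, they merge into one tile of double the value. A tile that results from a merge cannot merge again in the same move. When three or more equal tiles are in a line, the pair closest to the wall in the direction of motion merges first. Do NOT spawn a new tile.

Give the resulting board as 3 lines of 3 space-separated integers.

Answer:  4  8 32
64  2 16
16  0  0

Derivation:
Slide up:
col 0: [4, 64, 16] -> [4, 64, 16]
col 1: [8, 2, 0] -> [8, 2, 0]
col 2: [32, 16, 0] -> [32, 16, 0]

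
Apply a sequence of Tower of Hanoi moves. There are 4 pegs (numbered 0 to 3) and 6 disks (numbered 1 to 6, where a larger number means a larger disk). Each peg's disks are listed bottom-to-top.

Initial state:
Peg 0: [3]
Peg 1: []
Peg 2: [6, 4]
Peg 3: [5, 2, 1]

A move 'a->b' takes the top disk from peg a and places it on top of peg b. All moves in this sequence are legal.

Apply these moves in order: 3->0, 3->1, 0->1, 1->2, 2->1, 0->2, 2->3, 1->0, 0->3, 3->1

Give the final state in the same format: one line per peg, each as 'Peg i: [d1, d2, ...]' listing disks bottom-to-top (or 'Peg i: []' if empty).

Answer: Peg 0: []
Peg 1: [2, 1]
Peg 2: [6, 4]
Peg 3: [5, 3]

Derivation:
After move 1 (3->0):
Peg 0: [3, 1]
Peg 1: []
Peg 2: [6, 4]
Peg 3: [5, 2]

After move 2 (3->1):
Peg 0: [3, 1]
Peg 1: [2]
Peg 2: [6, 4]
Peg 3: [5]

After move 3 (0->1):
Peg 0: [3]
Peg 1: [2, 1]
Peg 2: [6, 4]
Peg 3: [5]

After move 4 (1->2):
Peg 0: [3]
Peg 1: [2]
Peg 2: [6, 4, 1]
Peg 3: [5]

After move 5 (2->1):
Peg 0: [3]
Peg 1: [2, 1]
Peg 2: [6, 4]
Peg 3: [5]

After move 6 (0->2):
Peg 0: []
Peg 1: [2, 1]
Peg 2: [6, 4, 3]
Peg 3: [5]

After move 7 (2->3):
Peg 0: []
Peg 1: [2, 1]
Peg 2: [6, 4]
Peg 3: [5, 3]

After move 8 (1->0):
Peg 0: [1]
Peg 1: [2]
Peg 2: [6, 4]
Peg 3: [5, 3]

After move 9 (0->3):
Peg 0: []
Peg 1: [2]
Peg 2: [6, 4]
Peg 3: [5, 3, 1]

After move 10 (3->1):
Peg 0: []
Peg 1: [2, 1]
Peg 2: [6, 4]
Peg 3: [5, 3]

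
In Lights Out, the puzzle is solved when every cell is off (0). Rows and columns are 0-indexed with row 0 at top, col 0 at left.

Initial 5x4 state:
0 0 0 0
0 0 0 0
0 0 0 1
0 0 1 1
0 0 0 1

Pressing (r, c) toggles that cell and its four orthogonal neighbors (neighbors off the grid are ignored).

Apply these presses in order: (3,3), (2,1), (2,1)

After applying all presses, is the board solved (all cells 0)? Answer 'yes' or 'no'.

Answer: yes

Derivation:
After press 1 at (3,3):
0 0 0 0
0 0 0 0
0 0 0 0
0 0 0 0
0 0 0 0

After press 2 at (2,1):
0 0 0 0
0 1 0 0
1 1 1 0
0 1 0 0
0 0 0 0

After press 3 at (2,1):
0 0 0 0
0 0 0 0
0 0 0 0
0 0 0 0
0 0 0 0

Lights still on: 0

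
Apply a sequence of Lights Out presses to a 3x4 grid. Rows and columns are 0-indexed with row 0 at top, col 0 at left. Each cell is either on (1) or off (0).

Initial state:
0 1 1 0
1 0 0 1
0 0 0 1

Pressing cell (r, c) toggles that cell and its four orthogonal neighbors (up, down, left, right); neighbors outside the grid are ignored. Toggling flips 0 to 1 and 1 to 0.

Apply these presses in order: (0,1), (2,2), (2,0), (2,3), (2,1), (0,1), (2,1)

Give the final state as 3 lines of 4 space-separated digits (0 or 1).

After press 1 at (0,1):
1 0 0 0
1 1 0 1
0 0 0 1

After press 2 at (2,2):
1 0 0 0
1 1 1 1
0 1 1 0

After press 3 at (2,0):
1 0 0 0
0 1 1 1
1 0 1 0

After press 4 at (2,3):
1 0 0 0
0 1 1 0
1 0 0 1

After press 5 at (2,1):
1 0 0 0
0 0 1 0
0 1 1 1

After press 6 at (0,1):
0 1 1 0
0 1 1 0
0 1 1 1

After press 7 at (2,1):
0 1 1 0
0 0 1 0
1 0 0 1

Answer: 0 1 1 0
0 0 1 0
1 0 0 1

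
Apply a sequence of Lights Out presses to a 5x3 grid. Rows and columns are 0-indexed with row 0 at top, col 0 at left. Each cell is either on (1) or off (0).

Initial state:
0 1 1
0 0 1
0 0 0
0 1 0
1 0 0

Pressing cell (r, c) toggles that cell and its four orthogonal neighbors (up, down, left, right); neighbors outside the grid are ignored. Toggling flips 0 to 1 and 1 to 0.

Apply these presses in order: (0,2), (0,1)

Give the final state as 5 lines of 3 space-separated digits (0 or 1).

Answer: 1 1 1
0 1 0
0 0 0
0 1 0
1 0 0

Derivation:
After press 1 at (0,2):
0 0 0
0 0 0
0 0 0
0 1 0
1 0 0

After press 2 at (0,1):
1 1 1
0 1 0
0 0 0
0 1 0
1 0 0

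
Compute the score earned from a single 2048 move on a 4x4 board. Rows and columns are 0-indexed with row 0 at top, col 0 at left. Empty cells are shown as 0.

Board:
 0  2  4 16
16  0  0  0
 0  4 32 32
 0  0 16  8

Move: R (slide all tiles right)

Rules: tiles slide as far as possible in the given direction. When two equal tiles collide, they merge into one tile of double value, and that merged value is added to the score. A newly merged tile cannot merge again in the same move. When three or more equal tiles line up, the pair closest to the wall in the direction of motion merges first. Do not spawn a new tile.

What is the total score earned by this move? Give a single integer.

Slide right:
row 0: [0, 2, 4, 16] -> [0, 2, 4, 16]  score +0 (running 0)
row 1: [16, 0, 0, 0] -> [0, 0, 0, 16]  score +0 (running 0)
row 2: [0, 4, 32, 32] -> [0, 0, 4, 64]  score +64 (running 64)
row 3: [0, 0, 16, 8] -> [0, 0, 16, 8]  score +0 (running 64)
Board after move:
 0  2  4 16
 0  0  0 16
 0  0  4 64
 0  0 16  8

Answer: 64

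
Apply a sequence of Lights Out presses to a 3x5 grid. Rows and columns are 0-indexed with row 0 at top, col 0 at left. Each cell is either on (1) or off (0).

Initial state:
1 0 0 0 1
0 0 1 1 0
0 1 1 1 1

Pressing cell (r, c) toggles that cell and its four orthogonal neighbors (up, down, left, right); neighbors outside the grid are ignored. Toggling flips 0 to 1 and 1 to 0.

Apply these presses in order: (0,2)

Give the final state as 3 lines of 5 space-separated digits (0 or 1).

After press 1 at (0,2):
1 1 1 1 1
0 0 0 1 0
0 1 1 1 1

Answer: 1 1 1 1 1
0 0 0 1 0
0 1 1 1 1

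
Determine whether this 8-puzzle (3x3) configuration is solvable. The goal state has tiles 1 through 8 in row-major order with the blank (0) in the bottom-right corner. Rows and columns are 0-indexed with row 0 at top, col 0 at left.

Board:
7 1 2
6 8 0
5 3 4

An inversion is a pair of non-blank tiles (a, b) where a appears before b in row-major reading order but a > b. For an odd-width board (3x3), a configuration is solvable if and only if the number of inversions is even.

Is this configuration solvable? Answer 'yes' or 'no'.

Answer: yes

Derivation:
Inversions (pairs i<j in row-major order where tile[i] > tile[j] > 0): 14
14 is even, so the puzzle is solvable.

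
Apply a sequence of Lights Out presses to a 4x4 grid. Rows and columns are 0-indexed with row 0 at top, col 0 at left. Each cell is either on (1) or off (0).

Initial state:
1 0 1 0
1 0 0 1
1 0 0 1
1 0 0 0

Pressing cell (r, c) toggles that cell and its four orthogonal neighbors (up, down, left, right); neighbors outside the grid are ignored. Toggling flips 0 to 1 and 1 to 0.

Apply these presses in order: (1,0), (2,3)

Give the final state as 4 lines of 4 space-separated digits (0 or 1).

Answer: 0 0 1 0
0 1 0 0
0 0 1 0
1 0 0 1

Derivation:
After press 1 at (1,0):
0 0 1 0
0 1 0 1
0 0 0 1
1 0 0 0

After press 2 at (2,3):
0 0 1 0
0 1 0 0
0 0 1 0
1 0 0 1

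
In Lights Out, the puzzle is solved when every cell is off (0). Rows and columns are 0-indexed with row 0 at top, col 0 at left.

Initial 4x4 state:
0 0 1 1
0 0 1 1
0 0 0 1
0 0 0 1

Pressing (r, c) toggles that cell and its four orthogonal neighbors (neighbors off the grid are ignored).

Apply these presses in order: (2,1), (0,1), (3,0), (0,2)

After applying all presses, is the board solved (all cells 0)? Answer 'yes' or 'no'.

After press 1 at (2,1):
0 0 1 1
0 1 1 1
1 1 1 1
0 1 0 1

After press 2 at (0,1):
1 1 0 1
0 0 1 1
1 1 1 1
0 1 0 1

After press 3 at (3,0):
1 1 0 1
0 0 1 1
0 1 1 1
1 0 0 1

After press 4 at (0,2):
1 0 1 0
0 0 0 1
0 1 1 1
1 0 0 1

Lights still on: 8

Answer: no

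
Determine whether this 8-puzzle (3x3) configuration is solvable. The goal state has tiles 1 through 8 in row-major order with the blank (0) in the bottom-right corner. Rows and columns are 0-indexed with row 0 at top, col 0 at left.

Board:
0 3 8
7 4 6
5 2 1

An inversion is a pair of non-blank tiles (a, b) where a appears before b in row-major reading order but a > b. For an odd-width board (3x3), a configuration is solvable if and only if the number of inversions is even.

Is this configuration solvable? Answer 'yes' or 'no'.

Answer: no

Derivation:
Inversions (pairs i<j in row-major order where tile[i] > tile[j] > 0): 21
21 is odd, so the puzzle is not solvable.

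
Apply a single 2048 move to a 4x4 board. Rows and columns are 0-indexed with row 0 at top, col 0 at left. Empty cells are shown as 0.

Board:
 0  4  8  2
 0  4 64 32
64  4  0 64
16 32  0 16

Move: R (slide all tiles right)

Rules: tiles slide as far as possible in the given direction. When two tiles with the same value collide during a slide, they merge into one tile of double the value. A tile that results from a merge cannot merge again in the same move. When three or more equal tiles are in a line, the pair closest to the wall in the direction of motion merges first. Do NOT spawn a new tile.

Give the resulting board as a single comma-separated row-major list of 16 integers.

Slide right:
row 0: [0, 4, 8, 2] -> [0, 4, 8, 2]
row 1: [0, 4, 64, 32] -> [0, 4, 64, 32]
row 2: [64, 4, 0, 64] -> [0, 64, 4, 64]
row 3: [16, 32, 0, 16] -> [0, 16, 32, 16]

Answer: 0, 4, 8, 2, 0, 4, 64, 32, 0, 64, 4, 64, 0, 16, 32, 16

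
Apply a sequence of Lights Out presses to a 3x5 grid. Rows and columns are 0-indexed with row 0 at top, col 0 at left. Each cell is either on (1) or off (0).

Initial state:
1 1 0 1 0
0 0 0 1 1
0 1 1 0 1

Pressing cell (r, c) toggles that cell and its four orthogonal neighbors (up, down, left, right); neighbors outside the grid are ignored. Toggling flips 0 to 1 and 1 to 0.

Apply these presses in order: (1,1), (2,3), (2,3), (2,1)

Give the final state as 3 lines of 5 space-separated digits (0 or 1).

Answer: 1 0 0 1 0
1 0 1 1 1
1 1 0 0 1

Derivation:
After press 1 at (1,1):
1 0 0 1 0
1 1 1 1 1
0 0 1 0 1

After press 2 at (2,3):
1 0 0 1 0
1 1 1 0 1
0 0 0 1 0

After press 3 at (2,3):
1 0 0 1 0
1 1 1 1 1
0 0 1 0 1

After press 4 at (2,1):
1 0 0 1 0
1 0 1 1 1
1 1 0 0 1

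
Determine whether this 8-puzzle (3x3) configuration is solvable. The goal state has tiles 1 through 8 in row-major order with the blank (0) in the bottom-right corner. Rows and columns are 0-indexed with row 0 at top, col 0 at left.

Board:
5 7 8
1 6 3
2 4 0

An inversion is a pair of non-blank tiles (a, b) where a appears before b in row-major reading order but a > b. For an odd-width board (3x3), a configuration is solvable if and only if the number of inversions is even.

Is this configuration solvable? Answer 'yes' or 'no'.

Answer: yes

Derivation:
Inversions (pairs i<j in row-major order where tile[i] > tile[j] > 0): 18
18 is even, so the puzzle is solvable.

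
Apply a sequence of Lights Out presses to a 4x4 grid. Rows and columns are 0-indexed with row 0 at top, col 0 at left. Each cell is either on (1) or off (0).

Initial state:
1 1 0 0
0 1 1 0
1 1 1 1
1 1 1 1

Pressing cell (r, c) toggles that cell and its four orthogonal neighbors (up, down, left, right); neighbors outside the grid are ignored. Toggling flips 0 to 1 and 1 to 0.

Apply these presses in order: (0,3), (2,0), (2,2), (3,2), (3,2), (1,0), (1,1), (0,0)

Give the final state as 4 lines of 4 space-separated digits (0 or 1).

After press 1 at (0,3):
1 1 1 1
0 1 1 1
1 1 1 1
1 1 1 1

After press 2 at (2,0):
1 1 1 1
1 1 1 1
0 0 1 1
0 1 1 1

After press 3 at (2,2):
1 1 1 1
1 1 0 1
0 1 0 0
0 1 0 1

After press 4 at (3,2):
1 1 1 1
1 1 0 1
0 1 1 0
0 0 1 0

After press 5 at (3,2):
1 1 1 1
1 1 0 1
0 1 0 0
0 1 0 1

After press 6 at (1,0):
0 1 1 1
0 0 0 1
1 1 0 0
0 1 0 1

After press 7 at (1,1):
0 0 1 1
1 1 1 1
1 0 0 0
0 1 0 1

After press 8 at (0,0):
1 1 1 1
0 1 1 1
1 0 0 0
0 1 0 1

Answer: 1 1 1 1
0 1 1 1
1 0 0 0
0 1 0 1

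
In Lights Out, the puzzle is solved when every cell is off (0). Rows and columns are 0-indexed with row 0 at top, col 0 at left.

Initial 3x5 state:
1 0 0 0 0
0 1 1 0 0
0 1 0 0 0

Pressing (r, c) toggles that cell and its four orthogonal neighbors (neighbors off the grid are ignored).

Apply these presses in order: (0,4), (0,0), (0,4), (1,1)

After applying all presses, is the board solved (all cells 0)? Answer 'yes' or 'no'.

After press 1 at (0,4):
1 0 0 1 1
0 1 1 0 1
0 1 0 0 0

After press 2 at (0,0):
0 1 0 1 1
1 1 1 0 1
0 1 0 0 0

After press 3 at (0,4):
0 1 0 0 0
1 1 1 0 0
0 1 0 0 0

After press 4 at (1,1):
0 0 0 0 0
0 0 0 0 0
0 0 0 0 0

Lights still on: 0

Answer: yes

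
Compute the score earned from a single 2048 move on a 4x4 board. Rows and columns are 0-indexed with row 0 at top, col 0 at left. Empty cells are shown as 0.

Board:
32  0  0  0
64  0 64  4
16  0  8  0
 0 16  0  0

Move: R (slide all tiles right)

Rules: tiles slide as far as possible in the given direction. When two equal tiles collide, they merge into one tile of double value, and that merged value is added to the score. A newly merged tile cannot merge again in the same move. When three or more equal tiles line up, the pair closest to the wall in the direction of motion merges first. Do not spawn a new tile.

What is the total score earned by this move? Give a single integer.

Slide right:
row 0: [32, 0, 0, 0] -> [0, 0, 0, 32]  score +0 (running 0)
row 1: [64, 0, 64, 4] -> [0, 0, 128, 4]  score +128 (running 128)
row 2: [16, 0, 8, 0] -> [0, 0, 16, 8]  score +0 (running 128)
row 3: [0, 16, 0, 0] -> [0, 0, 0, 16]  score +0 (running 128)
Board after move:
  0   0   0  32
  0   0 128   4
  0   0  16   8
  0   0   0  16

Answer: 128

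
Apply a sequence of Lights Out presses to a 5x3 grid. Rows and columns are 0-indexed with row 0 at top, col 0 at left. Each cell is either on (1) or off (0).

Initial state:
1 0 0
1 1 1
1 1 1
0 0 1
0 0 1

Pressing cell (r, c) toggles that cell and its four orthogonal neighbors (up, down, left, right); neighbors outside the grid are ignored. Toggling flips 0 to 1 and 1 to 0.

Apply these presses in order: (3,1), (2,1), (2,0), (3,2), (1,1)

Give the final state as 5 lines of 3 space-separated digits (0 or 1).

Answer: 1 1 0
1 1 0
1 1 1
0 1 1
0 1 0

Derivation:
After press 1 at (3,1):
1 0 0
1 1 1
1 0 1
1 1 0
0 1 1

After press 2 at (2,1):
1 0 0
1 0 1
0 1 0
1 0 0
0 1 1

After press 3 at (2,0):
1 0 0
0 0 1
1 0 0
0 0 0
0 1 1

After press 4 at (3,2):
1 0 0
0 0 1
1 0 1
0 1 1
0 1 0

After press 5 at (1,1):
1 1 0
1 1 0
1 1 1
0 1 1
0 1 0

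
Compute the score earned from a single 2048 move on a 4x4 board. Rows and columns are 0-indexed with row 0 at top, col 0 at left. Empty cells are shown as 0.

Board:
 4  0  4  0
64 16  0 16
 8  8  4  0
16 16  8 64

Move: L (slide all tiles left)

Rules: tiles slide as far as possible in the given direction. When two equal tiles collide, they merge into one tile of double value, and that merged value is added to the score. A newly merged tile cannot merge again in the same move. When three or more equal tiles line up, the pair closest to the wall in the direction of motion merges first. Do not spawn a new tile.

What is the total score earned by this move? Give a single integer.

Answer: 88

Derivation:
Slide left:
row 0: [4, 0, 4, 0] -> [8, 0, 0, 0]  score +8 (running 8)
row 1: [64, 16, 0, 16] -> [64, 32, 0, 0]  score +32 (running 40)
row 2: [8, 8, 4, 0] -> [16, 4, 0, 0]  score +16 (running 56)
row 3: [16, 16, 8, 64] -> [32, 8, 64, 0]  score +32 (running 88)
Board after move:
 8  0  0  0
64 32  0  0
16  4  0  0
32  8 64  0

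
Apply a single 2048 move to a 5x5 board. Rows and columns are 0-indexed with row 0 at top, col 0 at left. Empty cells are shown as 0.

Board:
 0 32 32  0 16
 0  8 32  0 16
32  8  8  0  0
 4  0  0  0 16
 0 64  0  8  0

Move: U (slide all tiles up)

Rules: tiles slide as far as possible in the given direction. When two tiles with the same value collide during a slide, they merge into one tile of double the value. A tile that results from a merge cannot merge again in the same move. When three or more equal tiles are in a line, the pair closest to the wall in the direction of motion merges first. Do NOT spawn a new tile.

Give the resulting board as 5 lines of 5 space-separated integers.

Slide up:
col 0: [0, 0, 32, 4, 0] -> [32, 4, 0, 0, 0]
col 1: [32, 8, 8, 0, 64] -> [32, 16, 64, 0, 0]
col 2: [32, 32, 8, 0, 0] -> [64, 8, 0, 0, 0]
col 3: [0, 0, 0, 0, 8] -> [8, 0, 0, 0, 0]
col 4: [16, 16, 0, 16, 0] -> [32, 16, 0, 0, 0]

Answer: 32 32 64  8 32
 4 16  8  0 16
 0 64  0  0  0
 0  0  0  0  0
 0  0  0  0  0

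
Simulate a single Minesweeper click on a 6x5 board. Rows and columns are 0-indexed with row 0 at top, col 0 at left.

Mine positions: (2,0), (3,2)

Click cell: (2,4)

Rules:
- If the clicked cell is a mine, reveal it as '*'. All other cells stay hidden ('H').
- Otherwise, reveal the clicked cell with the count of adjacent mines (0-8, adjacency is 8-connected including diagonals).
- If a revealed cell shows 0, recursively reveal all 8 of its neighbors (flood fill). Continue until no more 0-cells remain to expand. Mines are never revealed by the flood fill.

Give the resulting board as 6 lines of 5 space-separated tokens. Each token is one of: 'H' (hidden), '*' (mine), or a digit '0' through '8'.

0 0 0 0 0
1 1 0 0 0
H 2 1 1 0
1 2 H 1 0
0 1 1 1 0
0 0 0 0 0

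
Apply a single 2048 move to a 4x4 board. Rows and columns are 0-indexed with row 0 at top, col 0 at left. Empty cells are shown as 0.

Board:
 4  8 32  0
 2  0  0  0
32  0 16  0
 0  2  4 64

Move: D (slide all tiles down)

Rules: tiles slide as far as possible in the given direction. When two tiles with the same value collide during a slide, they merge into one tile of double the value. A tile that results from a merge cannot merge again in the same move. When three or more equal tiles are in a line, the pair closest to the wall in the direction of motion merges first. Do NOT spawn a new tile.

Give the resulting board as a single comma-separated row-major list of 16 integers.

Answer: 0, 0, 0, 0, 4, 0, 32, 0, 2, 8, 16, 0, 32, 2, 4, 64

Derivation:
Slide down:
col 0: [4, 2, 32, 0] -> [0, 4, 2, 32]
col 1: [8, 0, 0, 2] -> [0, 0, 8, 2]
col 2: [32, 0, 16, 4] -> [0, 32, 16, 4]
col 3: [0, 0, 0, 64] -> [0, 0, 0, 64]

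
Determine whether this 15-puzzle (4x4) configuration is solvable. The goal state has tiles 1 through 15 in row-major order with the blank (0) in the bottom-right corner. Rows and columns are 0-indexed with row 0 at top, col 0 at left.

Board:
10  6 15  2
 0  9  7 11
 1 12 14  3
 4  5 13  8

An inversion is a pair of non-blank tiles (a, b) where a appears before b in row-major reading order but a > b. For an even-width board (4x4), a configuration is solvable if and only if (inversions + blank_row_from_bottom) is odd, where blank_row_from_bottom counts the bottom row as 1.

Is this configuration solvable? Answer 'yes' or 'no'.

Inversions: 52
Blank is in row 1 (0-indexed from top), which is row 3 counting from the bottom (bottom = 1).
52 + 3 = 55, which is odd, so the puzzle is solvable.

Answer: yes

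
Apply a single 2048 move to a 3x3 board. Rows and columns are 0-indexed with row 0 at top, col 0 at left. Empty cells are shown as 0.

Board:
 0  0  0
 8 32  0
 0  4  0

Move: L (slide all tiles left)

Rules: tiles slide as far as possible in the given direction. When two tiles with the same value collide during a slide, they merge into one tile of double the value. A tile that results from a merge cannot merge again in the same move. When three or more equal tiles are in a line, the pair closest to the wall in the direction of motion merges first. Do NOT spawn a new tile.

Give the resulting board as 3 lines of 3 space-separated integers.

Answer:  0  0  0
 8 32  0
 4  0  0

Derivation:
Slide left:
row 0: [0, 0, 0] -> [0, 0, 0]
row 1: [8, 32, 0] -> [8, 32, 0]
row 2: [0, 4, 0] -> [4, 0, 0]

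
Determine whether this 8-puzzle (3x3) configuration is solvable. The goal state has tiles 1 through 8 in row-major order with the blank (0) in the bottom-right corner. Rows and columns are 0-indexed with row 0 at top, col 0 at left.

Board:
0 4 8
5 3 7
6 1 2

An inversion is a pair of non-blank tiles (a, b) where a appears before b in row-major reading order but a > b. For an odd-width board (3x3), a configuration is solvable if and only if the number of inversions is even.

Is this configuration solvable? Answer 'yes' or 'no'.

Answer: no

Derivation:
Inversions (pairs i<j in row-major order where tile[i] > tile[j] > 0): 19
19 is odd, so the puzzle is not solvable.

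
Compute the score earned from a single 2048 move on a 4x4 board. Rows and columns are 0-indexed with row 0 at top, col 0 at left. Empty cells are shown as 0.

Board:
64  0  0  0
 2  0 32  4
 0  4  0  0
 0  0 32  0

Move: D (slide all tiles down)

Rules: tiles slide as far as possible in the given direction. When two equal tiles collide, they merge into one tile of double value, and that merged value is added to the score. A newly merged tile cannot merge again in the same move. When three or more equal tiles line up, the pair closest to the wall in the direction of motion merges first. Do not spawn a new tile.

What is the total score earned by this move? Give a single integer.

Slide down:
col 0: [64, 2, 0, 0] -> [0, 0, 64, 2]  score +0 (running 0)
col 1: [0, 0, 4, 0] -> [0, 0, 0, 4]  score +0 (running 0)
col 2: [0, 32, 0, 32] -> [0, 0, 0, 64]  score +64 (running 64)
col 3: [0, 4, 0, 0] -> [0, 0, 0, 4]  score +0 (running 64)
Board after move:
 0  0  0  0
 0  0  0  0
64  0  0  0
 2  4 64  4

Answer: 64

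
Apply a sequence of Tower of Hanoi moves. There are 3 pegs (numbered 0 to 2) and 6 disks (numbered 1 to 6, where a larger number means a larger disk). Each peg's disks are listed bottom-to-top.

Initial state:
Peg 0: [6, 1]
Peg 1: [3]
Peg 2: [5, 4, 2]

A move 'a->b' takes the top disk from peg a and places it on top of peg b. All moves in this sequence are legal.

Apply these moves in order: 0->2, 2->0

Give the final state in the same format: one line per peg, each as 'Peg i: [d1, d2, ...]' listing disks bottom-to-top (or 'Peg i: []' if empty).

Answer: Peg 0: [6, 1]
Peg 1: [3]
Peg 2: [5, 4, 2]

Derivation:
After move 1 (0->2):
Peg 0: [6]
Peg 1: [3]
Peg 2: [5, 4, 2, 1]

After move 2 (2->0):
Peg 0: [6, 1]
Peg 1: [3]
Peg 2: [5, 4, 2]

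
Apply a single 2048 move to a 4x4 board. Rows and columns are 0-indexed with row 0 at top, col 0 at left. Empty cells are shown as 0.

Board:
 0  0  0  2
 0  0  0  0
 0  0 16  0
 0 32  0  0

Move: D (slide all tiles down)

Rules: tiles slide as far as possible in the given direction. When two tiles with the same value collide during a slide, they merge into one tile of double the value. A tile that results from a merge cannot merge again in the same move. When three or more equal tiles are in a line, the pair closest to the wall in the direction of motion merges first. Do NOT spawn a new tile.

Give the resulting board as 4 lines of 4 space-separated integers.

Slide down:
col 0: [0, 0, 0, 0] -> [0, 0, 0, 0]
col 1: [0, 0, 0, 32] -> [0, 0, 0, 32]
col 2: [0, 0, 16, 0] -> [0, 0, 0, 16]
col 3: [2, 0, 0, 0] -> [0, 0, 0, 2]

Answer:  0  0  0  0
 0  0  0  0
 0  0  0  0
 0 32 16  2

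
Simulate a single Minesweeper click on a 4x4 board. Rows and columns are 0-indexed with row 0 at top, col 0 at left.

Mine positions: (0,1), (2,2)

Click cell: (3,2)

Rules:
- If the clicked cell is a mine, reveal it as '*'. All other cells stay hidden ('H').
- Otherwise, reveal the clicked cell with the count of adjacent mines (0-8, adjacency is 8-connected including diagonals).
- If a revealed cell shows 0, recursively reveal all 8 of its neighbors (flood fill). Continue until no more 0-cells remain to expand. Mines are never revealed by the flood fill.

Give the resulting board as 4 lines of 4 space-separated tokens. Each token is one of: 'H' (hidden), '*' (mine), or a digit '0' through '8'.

H H H H
H H H H
H H H H
H H 1 H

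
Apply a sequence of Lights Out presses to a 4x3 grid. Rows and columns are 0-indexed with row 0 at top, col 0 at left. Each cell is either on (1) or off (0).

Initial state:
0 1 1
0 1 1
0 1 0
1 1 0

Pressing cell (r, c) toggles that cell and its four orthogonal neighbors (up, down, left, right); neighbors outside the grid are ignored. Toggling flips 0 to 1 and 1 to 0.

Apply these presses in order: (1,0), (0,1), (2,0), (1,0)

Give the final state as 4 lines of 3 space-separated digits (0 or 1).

After press 1 at (1,0):
1 1 1
1 0 1
1 1 0
1 1 0

After press 2 at (0,1):
0 0 0
1 1 1
1 1 0
1 1 0

After press 3 at (2,0):
0 0 0
0 1 1
0 0 0
0 1 0

After press 4 at (1,0):
1 0 0
1 0 1
1 0 0
0 1 0

Answer: 1 0 0
1 0 1
1 0 0
0 1 0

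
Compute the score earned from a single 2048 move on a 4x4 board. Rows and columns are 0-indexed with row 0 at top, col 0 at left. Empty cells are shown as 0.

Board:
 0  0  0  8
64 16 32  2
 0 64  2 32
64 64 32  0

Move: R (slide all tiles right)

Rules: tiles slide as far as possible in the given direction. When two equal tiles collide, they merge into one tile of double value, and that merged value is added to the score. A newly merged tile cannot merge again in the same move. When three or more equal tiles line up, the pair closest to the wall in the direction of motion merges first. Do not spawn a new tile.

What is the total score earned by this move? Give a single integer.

Slide right:
row 0: [0, 0, 0, 8] -> [0, 0, 0, 8]  score +0 (running 0)
row 1: [64, 16, 32, 2] -> [64, 16, 32, 2]  score +0 (running 0)
row 2: [0, 64, 2, 32] -> [0, 64, 2, 32]  score +0 (running 0)
row 3: [64, 64, 32, 0] -> [0, 0, 128, 32]  score +128 (running 128)
Board after move:
  0   0   0   8
 64  16  32   2
  0  64   2  32
  0   0 128  32

Answer: 128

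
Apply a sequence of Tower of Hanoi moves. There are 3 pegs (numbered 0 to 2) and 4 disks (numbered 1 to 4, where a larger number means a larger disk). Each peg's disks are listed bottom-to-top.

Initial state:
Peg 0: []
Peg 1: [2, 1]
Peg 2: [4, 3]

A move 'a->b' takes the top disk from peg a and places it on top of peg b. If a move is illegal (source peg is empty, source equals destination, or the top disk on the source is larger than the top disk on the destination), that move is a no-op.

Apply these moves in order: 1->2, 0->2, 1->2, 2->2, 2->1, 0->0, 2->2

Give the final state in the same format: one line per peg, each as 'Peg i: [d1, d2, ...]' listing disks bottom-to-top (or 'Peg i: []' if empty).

After move 1 (1->2):
Peg 0: []
Peg 1: [2]
Peg 2: [4, 3, 1]

After move 2 (0->2):
Peg 0: []
Peg 1: [2]
Peg 2: [4, 3, 1]

After move 3 (1->2):
Peg 0: []
Peg 1: [2]
Peg 2: [4, 3, 1]

After move 4 (2->2):
Peg 0: []
Peg 1: [2]
Peg 2: [4, 3, 1]

After move 5 (2->1):
Peg 0: []
Peg 1: [2, 1]
Peg 2: [4, 3]

After move 6 (0->0):
Peg 0: []
Peg 1: [2, 1]
Peg 2: [4, 3]

After move 7 (2->2):
Peg 0: []
Peg 1: [2, 1]
Peg 2: [4, 3]

Answer: Peg 0: []
Peg 1: [2, 1]
Peg 2: [4, 3]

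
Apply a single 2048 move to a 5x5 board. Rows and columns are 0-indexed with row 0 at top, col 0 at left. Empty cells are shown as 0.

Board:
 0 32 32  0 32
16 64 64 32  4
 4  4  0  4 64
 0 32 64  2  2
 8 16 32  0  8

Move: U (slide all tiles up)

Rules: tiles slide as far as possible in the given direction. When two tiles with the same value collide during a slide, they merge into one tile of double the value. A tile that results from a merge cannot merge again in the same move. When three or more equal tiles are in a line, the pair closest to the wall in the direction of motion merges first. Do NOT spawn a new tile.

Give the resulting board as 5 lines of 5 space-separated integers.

Answer:  16  32  32  32  32
  4  64 128   4   4
  8   4  32   2  64
  0  32   0   0   2
  0  16   0   0   8

Derivation:
Slide up:
col 0: [0, 16, 4, 0, 8] -> [16, 4, 8, 0, 0]
col 1: [32, 64, 4, 32, 16] -> [32, 64, 4, 32, 16]
col 2: [32, 64, 0, 64, 32] -> [32, 128, 32, 0, 0]
col 3: [0, 32, 4, 2, 0] -> [32, 4, 2, 0, 0]
col 4: [32, 4, 64, 2, 8] -> [32, 4, 64, 2, 8]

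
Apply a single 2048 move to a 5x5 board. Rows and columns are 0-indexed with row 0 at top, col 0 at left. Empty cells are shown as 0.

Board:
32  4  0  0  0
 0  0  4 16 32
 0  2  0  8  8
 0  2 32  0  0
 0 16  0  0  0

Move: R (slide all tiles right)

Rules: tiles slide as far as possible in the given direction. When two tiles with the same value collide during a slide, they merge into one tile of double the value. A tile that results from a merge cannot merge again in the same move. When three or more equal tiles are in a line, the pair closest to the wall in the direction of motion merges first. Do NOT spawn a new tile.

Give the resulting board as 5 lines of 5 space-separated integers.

Answer:  0  0  0 32  4
 0  0  4 16 32
 0  0  0  2 16
 0  0  0  2 32
 0  0  0  0 16

Derivation:
Slide right:
row 0: [32, 4, 0, 0, 0] -> [0, 0, 0, 32, 4]
row 1: [0, 0, 4, 16, 32] -> [0, 0, 4, 16, 32]
row 2: [0, 2, 0, 8, 8] -> [0, 0, 0, 2, 16]
row 3: [0, 2, 32, 0, 0] -> [0, 0, 0, 2, 32]
row 4: [0, 16, 0, 0, 0] -> [0, 0, 0, 0, 16]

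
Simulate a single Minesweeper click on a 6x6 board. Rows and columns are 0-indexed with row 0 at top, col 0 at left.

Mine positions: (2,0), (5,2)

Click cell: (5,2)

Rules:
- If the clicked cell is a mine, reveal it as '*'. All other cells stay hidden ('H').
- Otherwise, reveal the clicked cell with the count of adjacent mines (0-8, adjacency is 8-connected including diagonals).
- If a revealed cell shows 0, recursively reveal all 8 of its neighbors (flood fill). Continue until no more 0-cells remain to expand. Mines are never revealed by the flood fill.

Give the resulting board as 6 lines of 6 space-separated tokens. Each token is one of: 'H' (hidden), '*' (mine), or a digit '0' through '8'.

H H H H H H
H H H H H H
H H H H H H
H H H H H H
H H H H H H
H H * H H H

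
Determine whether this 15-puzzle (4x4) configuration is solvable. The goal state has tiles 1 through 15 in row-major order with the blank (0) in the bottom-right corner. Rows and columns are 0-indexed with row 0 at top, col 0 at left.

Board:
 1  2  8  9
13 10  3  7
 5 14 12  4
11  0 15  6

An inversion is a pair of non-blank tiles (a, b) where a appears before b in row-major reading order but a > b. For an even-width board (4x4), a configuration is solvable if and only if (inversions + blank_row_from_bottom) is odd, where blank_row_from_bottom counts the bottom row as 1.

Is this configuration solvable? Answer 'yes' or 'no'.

Inversions: 36
Blank is in row 3 (0-indexed from top), which is row 1 counting from the bottom (bottom = 1).
36 + 1 = 37, which is odd, so the puzzle is solvable.

Answer: yes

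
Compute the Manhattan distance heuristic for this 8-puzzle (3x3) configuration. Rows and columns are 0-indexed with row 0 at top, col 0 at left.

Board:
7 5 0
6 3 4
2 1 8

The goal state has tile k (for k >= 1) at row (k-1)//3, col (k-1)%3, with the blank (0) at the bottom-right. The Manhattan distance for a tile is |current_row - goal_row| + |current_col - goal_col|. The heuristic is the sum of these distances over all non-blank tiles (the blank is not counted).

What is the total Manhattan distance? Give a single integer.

Tile 7: (0,0)->(2,0) = 2
Tile 5: (0,1)->(1,1) = 1
Tile 6: (1,0)->(1,2) = 2
Tile 3: (1,1)->(0,2) = 2
Tile 4: (1,2)->(1,0) = 2
Tile 2: (2,0)->(0,1) = 3
Tile 1: (2,1)->(0,0) = 3
Tile 8: (2,2)->(2,1) = 1
Sum: 2 + 1 + 2 + 2 + 2 + 3 + 3 + 1 = 16

Answer: 16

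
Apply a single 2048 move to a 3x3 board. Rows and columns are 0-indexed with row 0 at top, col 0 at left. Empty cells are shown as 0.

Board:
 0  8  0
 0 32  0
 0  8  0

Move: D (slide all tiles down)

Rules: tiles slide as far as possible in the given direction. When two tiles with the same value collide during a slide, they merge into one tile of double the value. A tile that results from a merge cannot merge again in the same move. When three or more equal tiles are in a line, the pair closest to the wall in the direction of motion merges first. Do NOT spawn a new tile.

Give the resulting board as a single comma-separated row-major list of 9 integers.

Answer: 0, 8, 0, 0, 32, 0, 0, 8, 0

Derivation:
Slide down:
col 0: [0, 0, 0] -> [0, 0, 0]
col 1: [8, 32, 8] -> [8, 32, 8]
col 2: [0, 0, 0] -> [0, 0, 0]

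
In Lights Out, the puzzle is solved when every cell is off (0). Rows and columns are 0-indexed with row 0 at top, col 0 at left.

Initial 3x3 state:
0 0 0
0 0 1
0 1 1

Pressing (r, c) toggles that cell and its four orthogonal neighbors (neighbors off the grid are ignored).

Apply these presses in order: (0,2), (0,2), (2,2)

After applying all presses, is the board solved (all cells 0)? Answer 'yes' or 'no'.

Answer: yes

Derivation:
After press 1 at (0,2):
0 1 1
0 0 0
0 1 1

After press 2 at (0,2):
0 0 0
0 0 1
0 1 1

After press 3 at (2,2):
0 0 0
0 0 0
0 0 0

Lights still on: 0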